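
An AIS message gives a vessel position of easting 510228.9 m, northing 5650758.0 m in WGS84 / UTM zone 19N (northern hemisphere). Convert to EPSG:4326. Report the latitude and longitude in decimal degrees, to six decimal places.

lat 51.008300°, lon -68.854200°

Zone 19N: λ₀ = -69°, k₀ = 0.9996, false easting 500000 m.
Meridian distance M = (N − FN)/k₀ = 5653019.2 m.
Inverse transverse Mercator on WGS84 gives φ = 51.00830004°, λ = -68.85420000°.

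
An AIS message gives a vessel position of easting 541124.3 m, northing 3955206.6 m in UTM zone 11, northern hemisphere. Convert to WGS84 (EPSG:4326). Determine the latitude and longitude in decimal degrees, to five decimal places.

lat 35.74000°, lon -116.54520°

Zone 11N: λ₀ = -117°, k₀ = 0.9996, false easting 500000 m.
Meridian distance M = (N − FN)/k₀ = 3956789.3 m.
Inverse transverse Mercator on WGS84 gives φ = 35.73999985°, λ = -116.54520007°.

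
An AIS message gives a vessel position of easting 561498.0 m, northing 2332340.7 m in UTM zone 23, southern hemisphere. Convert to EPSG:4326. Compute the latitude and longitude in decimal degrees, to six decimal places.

Zone 23S: λ₀ = -45°, k₀ = 0.9996, false easting 500000 m, false northing 10000000 m.
Meridian distance M = (N − FN)/k₀ = -7670727.6 m.
Inverse transverse Mercator on WGS84 gives φ = -69.11230041°, λ = -43.45430044°.

lat -69.112300°, lon -43.454300°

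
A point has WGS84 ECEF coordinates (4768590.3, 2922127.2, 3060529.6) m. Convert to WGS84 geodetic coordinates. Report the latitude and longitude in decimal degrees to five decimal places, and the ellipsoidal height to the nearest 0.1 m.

lat 28.85140°, lon 31.49940°, h 2163.0 m

λ = atan2(Y, X) = 31.49939995°; p = √(X²+Y²) = 5592698.9 m.
Bowring's method on WGS84 (a = 6378137 m, b = 6356752.314 m) gives φ = 28.85139986°, h = 2163.033 m.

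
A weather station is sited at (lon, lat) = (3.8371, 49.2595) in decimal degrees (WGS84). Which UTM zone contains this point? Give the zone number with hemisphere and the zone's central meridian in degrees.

UTM zone = ⌊(λ + 180)/6⌋ + 1; 3.8371° ∈ [0°, 6°) → zone 31.
Hemisphere: N (φ ≥ 0).
Central meridian λ₀ = 6×31 − 183 = 3°.

Zone 31N, central meridian 3°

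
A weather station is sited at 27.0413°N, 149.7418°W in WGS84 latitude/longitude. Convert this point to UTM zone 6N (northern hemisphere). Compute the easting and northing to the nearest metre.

E 228010 m, N 2993970 m

Zone 6 central meridian λ₀ = 6×6 − 183 = -147°; Δλ = -2.7418°.
Transverse Mercator on WGS84 with k₀ = 0.9996 gives E = 228009.921 m, N = 2993969.761 m.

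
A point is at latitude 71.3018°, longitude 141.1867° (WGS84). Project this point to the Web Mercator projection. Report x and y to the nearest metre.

Web Mercator is spherical with R = a = 6378137 m.
x = R·λ = 6378137 × 2.464172775 = 15716831.551 m.
y = R·ln tan(π/4 + φ/2) = 6378137 × 1.804016233 = 11506262.685 m.

x 15716832 m, y 11506263 m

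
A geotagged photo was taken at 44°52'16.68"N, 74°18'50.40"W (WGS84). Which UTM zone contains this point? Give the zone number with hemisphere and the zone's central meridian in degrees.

UTM zone = ⌊(λ + 180)/6⌋ + 1; -74.3140° ∈ [-78°, -72°) → zone 18.
Hemisphere: N (φ ≥ 0).
Central meridian λ₀ = 6×18 − 183 = -75°.

Zone 18N, central meridian -75°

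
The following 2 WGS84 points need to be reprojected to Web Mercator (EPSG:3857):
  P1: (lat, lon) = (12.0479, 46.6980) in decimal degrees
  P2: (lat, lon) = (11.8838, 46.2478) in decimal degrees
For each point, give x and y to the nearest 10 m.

Web Mercator: x = R·λ, y = R·ln tan(π/4+φ/2), R = 6378137 m.
P1 (12.0479°, 46.6980°) → (5198397.581, 1351160.222) m.
P2 (11.8838°, 46.2478°) → (5148281.546, 1332486.941) m.

P1: x 5198400 m, y 1351160 m; P2: x 5148280 m, y 1332490 m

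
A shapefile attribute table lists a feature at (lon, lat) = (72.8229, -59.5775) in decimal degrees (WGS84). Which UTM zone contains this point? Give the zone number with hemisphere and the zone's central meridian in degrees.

Zone 43S, central meridian 75°

UTM zone = ⌊(λ + 180)/6⌋ + 1; 72.8229° ∈ [72°, 78°) → zone 43.
Hemisphere: S (φ < 0).
Central meridian λ₀ = 6×43 − 183 = 75°.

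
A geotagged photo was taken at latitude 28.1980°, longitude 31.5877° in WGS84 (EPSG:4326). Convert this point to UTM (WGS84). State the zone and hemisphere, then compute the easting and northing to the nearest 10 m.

Zone 36N: E 361390 m, N 3119940 m

Longitude 31.5877° lies in the 6° band [30°, 36°), giving zone 36; latitude is north of the equator, so 36N.
Zone 36 central meridian λ₀ = 6×36 − 183 = 33°; Δλ = -1.4123°.
Transverse Mercator on WGS84 with k₀ = 0.9996 gives E = 361385.920 m, N = 3119943.506 m.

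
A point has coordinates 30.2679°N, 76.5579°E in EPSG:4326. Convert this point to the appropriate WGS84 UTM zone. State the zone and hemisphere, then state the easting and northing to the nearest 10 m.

Longitude 76.5579° lies in the 6° band [72°, 78°), giving zone 43; latitude is north of the equator, so 43N.
Zone 43 central meridian λ₀ = 6×43 − 183 = 75°; Δλ = +1.5579°.
Transverse Mercator on WGS84 with k₀ = 0.9996 gives E = 649859.778 m, N = 3349498.537 m.

Zone 43N: E 649860 m, N 3349500 m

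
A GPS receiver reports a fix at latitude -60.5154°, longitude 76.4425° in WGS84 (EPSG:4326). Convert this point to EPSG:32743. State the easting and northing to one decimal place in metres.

E 579200.2 m, N 3290319.7 m

Zone 43 central meridian λ₀ = 6×43 − 183 = 75°; Δλ = +1.4425°.
Transverse Mercator on WGS84 with k₀ = 0.9996 gives E = 579200.222 m, N = 3290319.703 m.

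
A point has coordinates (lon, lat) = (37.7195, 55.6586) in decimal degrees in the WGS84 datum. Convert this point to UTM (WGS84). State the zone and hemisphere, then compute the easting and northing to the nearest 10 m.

Zone 37N: E 419440 m, N 6168830 m

Longitude 37.7195° lies in the 6° band [36°, 42°), giving zone 37; latitude is north of the equator, so 37N.
Zone 37 central meridian λ₀ = 6×37 − 183 = 39°; Δλ = -1.2805°.
Transverse Mercator on WGS84 with k₀ = 0.9996 gives E = 419437.875 m, N = 6168827.122 m.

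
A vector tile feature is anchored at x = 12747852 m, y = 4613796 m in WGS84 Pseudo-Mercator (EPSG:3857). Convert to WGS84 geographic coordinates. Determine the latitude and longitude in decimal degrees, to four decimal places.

R = 6378137 m. λ = x/R = 114.51590291°.
φ = 2·arctan(exp(y/R)) − 90° = 2·arctan(2.06138) − 90° = 38.24289653°.

lat 38.2429°, lon 114.5159°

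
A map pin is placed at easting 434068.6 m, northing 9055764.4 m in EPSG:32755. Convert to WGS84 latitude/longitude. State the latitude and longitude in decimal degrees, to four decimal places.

lat -8.5417°, lon 146.4009°

Zone 55S: λ₀ = 147°, k₀ = 0.9996, false easting 500000 m, false northing 10000000 m.
Meridian distance M = (N − FN)/k₀ = -944613.4 m.
Inverse transverse Mercator on WGS84 gives φ = -8.54169978°, λ = 146.40090010°.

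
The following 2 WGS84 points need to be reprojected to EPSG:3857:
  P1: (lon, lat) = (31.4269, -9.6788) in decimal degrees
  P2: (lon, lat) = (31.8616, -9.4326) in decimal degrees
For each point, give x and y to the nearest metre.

P1: x 3498427 m, y -1082600 m; P2: x 3546817 m, y -1054808 m

Web Mercator: x = R·λ, y = R·ln tan(π/4+φ/2), R = 6378137 m.
P1 (-9.6788°, 31.4269°) → (3498426.505, -1082600.306) m.
P2 (-9.4326°, 31.8616°) → (3546817.088, -1054807.795) m.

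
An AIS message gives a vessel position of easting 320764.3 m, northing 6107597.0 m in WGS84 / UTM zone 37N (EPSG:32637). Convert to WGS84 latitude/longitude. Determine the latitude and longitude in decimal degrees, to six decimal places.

lat 55.082700°, lon 36.191899°

Zone 37N: λ₀ = 39°, k₀ = 0.9996, false easting 500000 m.
Meridian distance M = (N − FN)/k₀ = 6110041.0 m.
Inverse transverse Mercator on WGS84 gives φ = 55.08270012°, λ = 36.19189946°.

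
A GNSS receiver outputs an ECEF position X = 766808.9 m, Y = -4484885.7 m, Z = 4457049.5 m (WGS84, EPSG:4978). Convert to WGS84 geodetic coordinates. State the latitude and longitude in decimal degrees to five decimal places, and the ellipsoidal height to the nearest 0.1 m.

λ = atan2(Y, X) = -80.29760006°; p = √(X²+Y²) = 4549966.6 m.
Bowring's method on WGS84 (a = 6378137 m, b = 6356752.314 m) gives φ = 44.60129998°, h = 1622.688 m.

lat 44.60130°, lon -80.29760°, h 1622.7 m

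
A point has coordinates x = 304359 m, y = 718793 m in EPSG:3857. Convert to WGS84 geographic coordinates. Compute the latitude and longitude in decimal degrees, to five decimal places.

R = 6378137 m. λ = x/R = 2.73410342°.
φ = 2·arctan(exp(y/R)) − 90° = 2·arctan(1.11929) − 90° = 6.44340273°.

lat 6.44340°, lon 2.73410°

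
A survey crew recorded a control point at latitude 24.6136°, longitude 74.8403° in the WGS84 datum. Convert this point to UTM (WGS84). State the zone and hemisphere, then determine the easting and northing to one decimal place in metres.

Longitude 74.8403° lies in the 6° band [72°, 78°), giving zone 43; latitude is north of the equator, so 43N.
Zone 43 central meridian λ₀ = 6×43 − 183 = 75°; Δλ = -0.1597°.
Transverse Mercator on WGS84 with k₀ = 0.9996 gives E = 483834.672 m, N = 2722172.715 m.

Zone 43N: E 483834.7 m, N 2722172.7 m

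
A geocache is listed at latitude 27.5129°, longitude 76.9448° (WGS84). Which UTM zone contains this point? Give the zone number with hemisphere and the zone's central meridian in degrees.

UTM zone = ⌊(λ + 180)/6⌋ + 1; 76.9448° ∈ [72°, 78°) → zone 43.
Hemisphere: N (φ ≥ 0).
Central meridian λ₀ = 6×43 − 183 = 75°.

Zone 43N, central meridian 75°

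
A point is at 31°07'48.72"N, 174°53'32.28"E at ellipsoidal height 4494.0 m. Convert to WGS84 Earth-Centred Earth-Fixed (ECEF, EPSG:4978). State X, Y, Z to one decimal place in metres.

WGS84: a = 6378137 m, e² = 0.006694380; N(φ) = a/√(1−e²sin²φ) = 6383850.637 m.
X = (N+h)·cosφ·cosλ = -5446674.820 m; Y = (N+h)·cosφ·sinλ = 486840.597 m; Z = (N(1−e²)+h)·sinφ = 3280581.897 m.

X -5446674.8 m, Y 486840.6 m, Z 3280581.9 m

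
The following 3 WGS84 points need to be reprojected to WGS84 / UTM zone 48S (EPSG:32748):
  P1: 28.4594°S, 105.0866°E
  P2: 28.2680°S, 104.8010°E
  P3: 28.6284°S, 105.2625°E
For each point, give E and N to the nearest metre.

P1: E 508478 m, N 6851903 m; P2: E 480482 m, N 6873093 m; P3: E 525658 m, N 6833155 m

UTM zone 48S: λ₀ = 105°, k₀ = 0.9996.
P1 (-28.4594°, 105.0866°) → (508478.348, 6851902.777) m.
P2 (-28.2680°, 104.8010°) → (480482.418, 6873093.264) m.
P3 (-28.6284°, 105.2625°) → (525658.438, 6833155.182) m.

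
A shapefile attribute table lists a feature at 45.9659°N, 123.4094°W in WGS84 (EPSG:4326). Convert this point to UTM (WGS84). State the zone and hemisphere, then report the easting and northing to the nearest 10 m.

Zone 10N: E 468280 m, N 5090340 m

Longitude -123.4094° lies in the 6° band [-126°, -120°), giving zone 10; latitude is north of the equator, so 10N.
Zone 10 central meridian λ₀ = 6×10 − 183 = -123°; Δλ = -0.4094°.
Transverse Mercator on WGS84 with k₀ = 0.9996 gives E = 468279.751 m, N = 5090340.234 m.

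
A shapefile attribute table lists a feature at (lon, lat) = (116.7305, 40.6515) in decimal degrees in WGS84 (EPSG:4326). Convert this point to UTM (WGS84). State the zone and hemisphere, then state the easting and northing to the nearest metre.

Zone 50N: E 477216 m, N 4500106 m

Longitude 116.7305° lies in the 6° band [114°, 120°), giving zone 50; latitude is north of the equator, so 50N.
Zone 50 central meridian λ₀ = 6×50 − 183 = 117°; Δλ = -0.2695°.
Transverse Mercator on WGS84 with k₀ = 0.9996 gives E = 477215.664 m, N = 4500106.337 m.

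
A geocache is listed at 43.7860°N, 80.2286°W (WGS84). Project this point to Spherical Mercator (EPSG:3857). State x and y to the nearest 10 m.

x -8931010 m, y 5432380 m

Web Mercator is spherical with R = a = 6378137 m.
x = R·λ = 6378137 × -1.400253224 = -8931006.899 m.
y = R·ln tan(π/4 + φ/2) = 6378137 × 0.851719663 = 5432384.695 m.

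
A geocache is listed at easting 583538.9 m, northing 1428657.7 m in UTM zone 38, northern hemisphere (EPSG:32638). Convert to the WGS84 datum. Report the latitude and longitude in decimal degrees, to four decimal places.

Zone 38N: λ₀ = 45°, k₀ = 0.9996, false easting 500000 m.
Meridian distance M = (N − FN)/k₀ = 1429229.4 m.
Inverse transverse Mercator on WGS84 gives φ = 12.92220007°, λ = 45.77009992°.

lat 12.9222°, lon 45.7701°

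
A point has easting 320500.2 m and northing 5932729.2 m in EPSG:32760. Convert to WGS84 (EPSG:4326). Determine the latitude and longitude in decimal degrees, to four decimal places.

Zone 60S: λ₀ = 177°, k₀ = 0.9996, false easting 500000 m, false northing 10000000 m.
Meridian distance M = (N − FN)/k₀ = -4068898.4 m.
Inverse transverse Mercator on WGS84 gives φ = -36.73419960°, λ = 174.98970051°.

lat -36.7342°, lon 174.9897°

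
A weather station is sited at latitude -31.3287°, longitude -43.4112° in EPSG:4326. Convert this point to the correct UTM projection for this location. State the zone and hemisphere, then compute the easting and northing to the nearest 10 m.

Longitude -43.4112° lies in the 6° band [-48°, -42°), giving zone 23; latitude is south of the equator, so 23S.
Zone 23 central meridian λ₀ = 6×23 − 183 = -45°; Δλ = +1.5888°.
Transverse Mercator on WGS84 with k₀ = 0.9996 gives E = 651162.685 m, N = 6532879.013 m.

Zone 23S: E 651160 m, N 6532880 m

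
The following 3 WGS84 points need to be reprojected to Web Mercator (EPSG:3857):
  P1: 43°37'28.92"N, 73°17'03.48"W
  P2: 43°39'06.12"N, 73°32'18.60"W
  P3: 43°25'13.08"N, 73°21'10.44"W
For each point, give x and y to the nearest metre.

P1: x -8157971 m, y 5407546 m; P2: x -8186268 m, y 5411699 m; P3: x -8165607 m, y 5376166 m

Web Mercator: x = R·λ, y = R·ln tan(π/4+φ/2), R = 6378137 m.
P1 (43.6247°, -73.2843°) → (-8157970.959, 5407546.148) m.
P2 (43.6517°, -73.5385°) → (-8186268.374, 5411699.218) m.
P3 (43.4203°, -73.3529°) → (-8165607.476, 5376166.184) m.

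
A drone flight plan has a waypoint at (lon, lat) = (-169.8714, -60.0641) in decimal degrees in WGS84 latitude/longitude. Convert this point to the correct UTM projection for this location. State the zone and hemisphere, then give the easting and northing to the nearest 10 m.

Zone 2S: E 562830 m, N 3340910 m

Longitude -169.8714° lies in the 6° band [-174°, -168°), giving zone 2; latitude is south of the equator, so 2S.
Zone 2 central meridian λ₀ = 6×2 − 183 = -171°; Δλ = +1.1286°.
Transverse Mercator on WGS84 with k₀ = 0.9996 gives E = 562826.837 m, N = 3340913.857 m.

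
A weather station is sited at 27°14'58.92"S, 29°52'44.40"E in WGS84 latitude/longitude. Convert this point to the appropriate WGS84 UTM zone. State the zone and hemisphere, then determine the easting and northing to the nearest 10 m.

Zone 35S: E 785080 m, N 6982630 m

Longitude 29.8790° lies in the 6° band [24°, 30°), giving zone 35; latitude is south of the equator, so 35S.
Zone 35 central meridian λ₀ = 6×35 − 183 = 27°; Δλ = +2.8790°.
Transverse Mercator on WGS84 with k₀ = 0.9996 gives E = 785077.069 m, N = 6982626.504 m.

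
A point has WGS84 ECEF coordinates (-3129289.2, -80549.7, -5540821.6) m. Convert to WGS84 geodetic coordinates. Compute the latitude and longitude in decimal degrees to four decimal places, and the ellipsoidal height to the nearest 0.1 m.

λ = atan2(Y, X) = -178.52549935°; p = √(X²+Y²) = 3130325.7 m.
Bowring's method on WGS84 (a = 6378137 m, b = 6356752.314 m) gives φ = -60.69990006°, h = 2026.3503 m.

lat -60.6999°, lon -178.5255°, h 2026.4 m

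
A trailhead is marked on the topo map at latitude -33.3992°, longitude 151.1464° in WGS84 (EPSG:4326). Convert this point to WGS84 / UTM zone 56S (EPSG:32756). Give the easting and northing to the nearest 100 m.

Zone 56 central meridian λ₀ = 6×56 − 183 = 153°; Δλ = -1.8536°.
Transverse Mercator on WGS84 with k₀ = 0.9996 gives E = 327616.443 m, N = 6302921.020 m.

E 327600 m, N 6302900 m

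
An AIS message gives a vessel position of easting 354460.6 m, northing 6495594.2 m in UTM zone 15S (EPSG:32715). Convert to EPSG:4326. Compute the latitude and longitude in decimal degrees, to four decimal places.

Zone 15S: λ₀ = -93°, k₀ = 0.9996, false easting 500000 m, false northing 10000000 m.
Meridian distance M = (N − FN)/k₀ = -3505808.1 m.
Inverse transverse Mercator on WGS84 gives φ = -31.66570031°, λ = -94.53520021°.

lat -31.6657°, lon -94.5352°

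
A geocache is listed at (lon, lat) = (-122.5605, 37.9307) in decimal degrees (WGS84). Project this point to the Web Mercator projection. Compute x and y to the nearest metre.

Web Mercator is spherical with R = a = 6378137 m.
x = R·λ = 6378137 × -2.139084258 = -13643372.451 m.
y = R·ln tan(π/4 + φ/2) = 6378137 × 0.716453828 = 4569640.667 m.

x -13643372 m, y 4569641 m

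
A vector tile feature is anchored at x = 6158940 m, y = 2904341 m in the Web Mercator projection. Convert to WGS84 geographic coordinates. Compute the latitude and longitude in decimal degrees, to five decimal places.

R = 6378137 m. λ = x/R = 55.32669936°.
φ = 2·arctan(exp(y/R)) − 90° = 2·arctan(1.57674) − 90° = 25.23259636°.

lat 25.23260°, lon 55.32670°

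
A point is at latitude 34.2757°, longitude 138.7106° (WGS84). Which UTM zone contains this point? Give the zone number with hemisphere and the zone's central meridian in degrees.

Zone 54N, central meridian 141°

UTM zone = ⌊(λ + 180)/6⌋ + 1; 138.7106° ∈ [138°, 144°) → zone 54.
Hemisphere: N (φ ≥ 0).
Central meridian λ₀ = 6×54 − 183 = 141°.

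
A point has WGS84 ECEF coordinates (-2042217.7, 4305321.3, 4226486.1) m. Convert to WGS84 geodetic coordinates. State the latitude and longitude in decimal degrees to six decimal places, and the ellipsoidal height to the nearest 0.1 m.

lat 41.762900°, lon 115.377200°, h 734.7 m

λ = atan2(Y, X) = 115.37719963°; p = √(X²+Y²) = 4765128.0 m.
Bowring's method on WGS84 (a = 6378137 m, b = 6356752.314 m) gives φ = 41.76289977°, h = 734.711 m.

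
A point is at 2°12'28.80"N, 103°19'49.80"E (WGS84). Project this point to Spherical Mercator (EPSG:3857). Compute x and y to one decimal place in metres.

x 11502698.6 m, y 245854.3 m

Web Mercator is spherical with R = a = 6378137 m.
x = R·λ = 6378137 × 1.803457443 = 11502698.643 m.
y = R·ln tan(π/4 + φ/2) = 6378137 × 0.038546412 = 245854.296 m.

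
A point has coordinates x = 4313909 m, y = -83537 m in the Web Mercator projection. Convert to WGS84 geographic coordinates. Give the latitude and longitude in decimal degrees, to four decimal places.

R = 6378137 m. λ = x/R = 38.75250389°.
φ = 2·arctan(exp(y/R)) − 90° = 2·arctan(0.98699) − 90° = -0.75040418°.

lat -0.7504°, lon 38.7525°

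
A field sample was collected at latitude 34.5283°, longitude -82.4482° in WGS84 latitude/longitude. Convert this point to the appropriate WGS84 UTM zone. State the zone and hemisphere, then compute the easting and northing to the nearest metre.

Longitude -82.4482° lies in the 6° band [-84°, -78°), giving zone 17; latitude is north of the equator, so 17N.
Zone 17 central meridian λ₀ = 6×17 − 183 = -81°; Δλ = -1.4482°.
Transverse Mercator on WGS84 with k₀ = 0.9996 gives E = 367090.381 m, N = 3821687.558 m.

Zone 17N: E 367090 m, N 3821688 m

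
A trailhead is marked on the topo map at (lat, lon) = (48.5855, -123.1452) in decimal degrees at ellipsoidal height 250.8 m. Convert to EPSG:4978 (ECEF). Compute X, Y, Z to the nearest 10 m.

WGS84: a = 6378137 m, e² = 0.006694380; N(φ) = a/√(1−e²sin²φ) = 6390177.929 m.
X = (N+h)·cosφ·cosλ = -2311318.477 m; Y = (N+h)·cosφ·sinλ = -3539448.735 m; Z = (N(1−e²)+h)·sinφ = 4760380.373 m.

X -2311320 m, Y -3539450 m, Z 4760380 m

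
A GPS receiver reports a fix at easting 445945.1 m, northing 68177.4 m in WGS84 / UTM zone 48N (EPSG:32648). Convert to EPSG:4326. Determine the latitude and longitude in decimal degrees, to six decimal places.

lat 0.616800°, lon 104.514200°

Zone 48N: λ₀ = 105°, k₀ = 0.9996, false easting 500000 m.
Meridian distance M = (N − FN)/k₀ = 68204.7 m.
Inverse transverse Mercator on WGS84 gives φ = 0.61679977°, λ = 104.51420016°.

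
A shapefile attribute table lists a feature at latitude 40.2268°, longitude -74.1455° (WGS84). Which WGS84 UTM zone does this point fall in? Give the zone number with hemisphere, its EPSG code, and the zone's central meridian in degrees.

Zone 18N (EPSG:32618), central meridian -75°

UTM zone = ⌊(λ + 180)/6⌋ + 1; -74.1455° ∈ [-78°, -72°) → zone 18.
Hemisphere: N (φ ≥ 0).
Central meridian λ₀ = 6×18 − 183 = -75°.
EPSG code: 32618.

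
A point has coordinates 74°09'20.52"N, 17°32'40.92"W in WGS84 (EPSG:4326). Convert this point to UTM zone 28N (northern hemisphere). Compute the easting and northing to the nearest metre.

E 422471 m, N 8231065 m

Zone 28 central meridian λ₀ = 6×28 − 183 = -15°; Δλ = -2.5447°.
Transverse Mercator on WGS84 with k₀ = 0.9996 gives E = 422471.199 m, N = 8231065.233 m.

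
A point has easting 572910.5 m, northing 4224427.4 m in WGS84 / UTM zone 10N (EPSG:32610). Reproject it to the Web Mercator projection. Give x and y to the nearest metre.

Unproject from UTM 10N (λ₀ = -123°) → φ = 38.16479980°, λ = -122.16769998°.
Web Mercator (R = 6378137 m): x = -13599646.153 m, y = 4602732.727 m.

x -13599646 m, y 4602733 m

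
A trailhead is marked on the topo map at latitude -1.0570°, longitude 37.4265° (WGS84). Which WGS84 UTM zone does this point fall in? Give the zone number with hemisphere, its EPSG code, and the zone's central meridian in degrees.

UTM zone = ⌊(λ + 180)/6⌋ + 1; 37.4265° ∈ [36°, 42°) → zone 37.
Hemisphere: S (φ < 0).
Central meridian λ₀ = 6×37 − 183 = 39°.
EPSG code: 32737.

Zone 37S (EPSG:32737), central meridian 39°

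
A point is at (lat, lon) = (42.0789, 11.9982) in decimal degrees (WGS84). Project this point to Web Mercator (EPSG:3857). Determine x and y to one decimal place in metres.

x 1335633.5 m, y 5172805.6 m

Web Mercator is spherical with R = a = 6378137 m.
x = R·λ = 6378137 × 0.209408094 = 1335633.514 m.
y = R·ln tan(π/4 + φ/2) = 6378137 × 0.811021403 = 5172805.618 m.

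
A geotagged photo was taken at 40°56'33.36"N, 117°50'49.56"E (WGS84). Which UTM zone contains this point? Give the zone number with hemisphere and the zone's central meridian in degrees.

UTM zone = ⌊(λ + 180)/6⌋ + 1; 117.8471° ∈ [114°, 120°) → zone 50.
Hemisphere: N (φ ≥ 0).
Central meridian λ₀ = 6×50 − 183 = 117°.

Zone 50N, central meridian 117°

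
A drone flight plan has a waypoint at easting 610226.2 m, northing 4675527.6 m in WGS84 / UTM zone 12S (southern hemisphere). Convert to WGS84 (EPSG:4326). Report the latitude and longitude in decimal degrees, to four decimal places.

lat -48.0640°, lon -109.5205°

Zone 12S: λ₀ = -111°, k₀ = 0.9996, false easting 500000 m, false northing 10000000 m.
Meridian distance M = (N − FN)/k₀ = -5326603.0 m.
Inverse transverse Mercator on WGS84 gives φ = -48.06400026°, λ = -109.52049977°.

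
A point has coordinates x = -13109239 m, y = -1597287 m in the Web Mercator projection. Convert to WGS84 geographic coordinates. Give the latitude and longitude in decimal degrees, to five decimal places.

lat -14.20100°, lon -117.76230°

R = 6378137 m. λ = x/R = -117.76229757°.
φ = 2·arctan(exp(y/R)) − 90° = 2·arctan(0.77846) − 90° = -14.20100095°.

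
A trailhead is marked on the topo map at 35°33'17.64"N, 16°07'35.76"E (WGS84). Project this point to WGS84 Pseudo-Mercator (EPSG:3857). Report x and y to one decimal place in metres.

x 1795204.9 m, y 4239547.9 m

Web Mercator is spherical with R = a = 6378137 m.
x = R·λ = 6378137 × 0.281462267 = 1795204.900 m.
y = R·ln tan(π/4 + φ/2) = 6378137 × 0.664700033 = 4239547.876 m.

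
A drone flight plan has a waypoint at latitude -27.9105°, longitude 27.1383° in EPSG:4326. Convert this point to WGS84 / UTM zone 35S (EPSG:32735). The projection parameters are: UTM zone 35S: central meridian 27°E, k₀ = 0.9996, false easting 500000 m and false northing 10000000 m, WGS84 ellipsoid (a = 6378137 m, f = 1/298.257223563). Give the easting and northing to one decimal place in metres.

E 513609.2 m, N 6912704.2 m

Zone 35 central meridian λ₀ = 6×35 − 183 = 27°; Δλ = +0.1383°.
Transverse Mercator on WGS84 with k₀ = 0.9996 gives E = 513609.231 m, N = 6912704.2499 m.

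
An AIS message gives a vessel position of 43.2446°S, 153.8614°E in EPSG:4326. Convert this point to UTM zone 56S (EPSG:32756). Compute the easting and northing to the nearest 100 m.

E 569900 m, N 5211700 m

Zone 56 central meridian λ₀ = 6×56 − 183 = 153°; Δλ = +0.8614°.
Transverse Mercator on WGS84 with k₀ = 0.9996 gives E = 569932.312 m, N = 5211662.035 m.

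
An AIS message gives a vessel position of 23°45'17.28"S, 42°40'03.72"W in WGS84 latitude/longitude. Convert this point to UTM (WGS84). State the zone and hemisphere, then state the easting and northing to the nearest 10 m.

Longitude -42.6677° lies in the 6° band [-48°, -42°), giving zone 23; latitude is south of the equator, so 23S.
Zone 23 central meridian λ₀ = 6×23 − 183 = -45°; Δλ = +2.3323°.
Transverse Mercator on WGS84 with k₀ = 0.9996 gives E = 737712.688 m, N = 7370970.410 m.

Zone 23S: E 737710 m, N 7370970 m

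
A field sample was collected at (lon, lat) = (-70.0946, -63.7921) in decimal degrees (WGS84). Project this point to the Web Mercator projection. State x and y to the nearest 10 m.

x -7802900 m, y -9297170 m

Web Mercator is spherical with R = a = 6378137 m.
x = R·λ = 6378137 × -1.223381558 = -7802895.179 m.
y = R·ln tan(π/4 + φ/2) = 6378137 × -1.457661630 = -9297165.575 m.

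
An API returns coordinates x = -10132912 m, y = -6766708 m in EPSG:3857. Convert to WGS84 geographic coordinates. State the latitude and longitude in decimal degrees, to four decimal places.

R = 6378137 m. λ = x/R = -91.02549722°.
φ = 2·arctan(exp(y/R)) − 90° = 2·arctan(0.34614) − 90° = -51.81480033°.

lat -51.8148°, lon -91.0255°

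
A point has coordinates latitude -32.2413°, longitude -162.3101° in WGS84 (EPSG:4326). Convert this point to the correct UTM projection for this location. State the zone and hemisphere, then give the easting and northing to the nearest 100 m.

Zone 3S: E 753400 m, N 6429600 m

Longitude -162.3101° lies in the 6° band [-168°, -162°), giving zone 3; latitude is south of the equator, so 3S.
Zone 3 central meridian λ₀ = 6×3 − 183 = -165°; Δλ = +2.6899°.
Transverse Mercator on WGS84 with k₀ = 0.9996 gives E = 753448.184 m, N = 6429642.162 m.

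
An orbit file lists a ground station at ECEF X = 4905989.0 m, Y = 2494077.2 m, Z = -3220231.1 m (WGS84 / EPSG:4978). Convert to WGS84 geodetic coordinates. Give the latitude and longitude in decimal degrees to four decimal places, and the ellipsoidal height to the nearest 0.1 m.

lat -30.5006°, lon 26.9476°, h 3781.5 m

λ = atan2(Y, X) = 26.94759949°; p = √(X²+Y²) = 5503557.9 m.
Bowring's method on WGS84 (a = 6378137 m, b = 6356752.314 m) gives φ = -30.50059953°, h = 3781.492 m.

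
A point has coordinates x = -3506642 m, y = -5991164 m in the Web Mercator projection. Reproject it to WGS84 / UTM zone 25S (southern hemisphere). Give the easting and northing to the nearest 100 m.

E 613300 m, N 4760400 m

Web Mercator inverse (R = 6378137 m) → φ = -47.29990299°, λ = -31.50070105°.
UTM 25S forward: E = 613344.666 m, N = 4760417.896 m.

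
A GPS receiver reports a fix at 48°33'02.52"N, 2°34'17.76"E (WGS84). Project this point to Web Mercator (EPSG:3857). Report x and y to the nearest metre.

Web Mercator is spherical with R = a = 6378137 m.
x = R·λ = 6378137 × 0.044882887 = 286269.203 m.
y = R·ln tan(π/4 + φ/2) = 6378137 × 0.971908509 = 6198965.621 m.

x 286269 m, y 6198966 m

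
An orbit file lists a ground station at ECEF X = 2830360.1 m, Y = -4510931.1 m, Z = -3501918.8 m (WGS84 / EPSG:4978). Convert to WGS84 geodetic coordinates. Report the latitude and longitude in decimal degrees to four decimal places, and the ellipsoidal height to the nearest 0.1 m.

lat -33.5055°, lon -57.8940°, h 1949.0 m

λ = atan2(Y, X) = -57.89399960°; p = √(X²+Y²) = 5325358.0 m.
Bowring's method on WGS84 (a = 6378137 m, b = 6356752.314 m) gives φ = -33.50549973°, h = 1948.967 m.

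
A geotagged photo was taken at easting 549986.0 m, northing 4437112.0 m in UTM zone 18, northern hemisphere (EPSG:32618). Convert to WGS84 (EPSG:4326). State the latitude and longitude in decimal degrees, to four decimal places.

Zone 18N: λ₀ = -75°, k₀ = 0.9996, false easting 500000 m.
Meridian distance M = (N − FN)/k₀ = 4438887.6 m.
Inverse transverse Mercator on WGS84 gives φ = 40.08280042°, λ = -74.41370050°.

lat 40.0828°, lon -74.4137°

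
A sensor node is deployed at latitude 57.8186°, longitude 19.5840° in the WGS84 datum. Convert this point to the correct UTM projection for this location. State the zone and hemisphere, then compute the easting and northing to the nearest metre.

Zone 34N: E 415882 m, N 6409394 m

Longitude 19.5840° lies in the 6° band [18°, 24°), giving zone 34; latitude is north of the equator, so 34N.
Zone 34 central meridian λ₀ = 6×34 − 183 = 21°; Δλ = -1.4160°.
Transverse Mercator on WGS84 with k₀ = 0.9996 gives E = 415882.212 m, N = 6409394.440 m.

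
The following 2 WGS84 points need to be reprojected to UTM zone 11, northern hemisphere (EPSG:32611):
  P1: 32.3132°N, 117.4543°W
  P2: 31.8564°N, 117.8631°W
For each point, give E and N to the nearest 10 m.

UTM zone 11N: λ₀ = -117°, k₀ = 0.9996.
P1 (32.3132°, -117.4543°) → (457235.252, 3575243.039) m.
P2 (31.8564°, -117.8631°) → (418347.410, 3524843.507) m.

P1: E 457240 m, N 3575240 m; P2: E 418350 m, N 3524840 m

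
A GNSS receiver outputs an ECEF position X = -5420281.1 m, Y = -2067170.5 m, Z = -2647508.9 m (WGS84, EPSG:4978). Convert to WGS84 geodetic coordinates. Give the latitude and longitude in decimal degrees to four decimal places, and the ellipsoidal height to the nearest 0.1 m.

λ = atan2(Y, X) = -159.12429976°; p = √(X²+Y²) = 5801089.6 m.
Bowring's method on WGS84 (a = 6378137 m, b = 6356752.314 m) gives φ = -24.67669984°, h = 2236.576 m.

lat -24.6767°, lon -159.1243°, h 2236.6 m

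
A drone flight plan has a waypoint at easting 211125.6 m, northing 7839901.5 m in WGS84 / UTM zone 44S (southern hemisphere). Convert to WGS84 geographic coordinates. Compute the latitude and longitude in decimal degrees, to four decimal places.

Zone 44S: λ₀ = 81°, k₀ = 0.9996, false easting 500000 m, false northing 10000000 m.
Meridian distance M = (N − FN)/k₀ = -2160962.9 m.
Inverse transverse Mercator on WGS84 gives φ = -19.51469972°, λ = 78.24759982°.

lat -19.5147°, lon 78.2476°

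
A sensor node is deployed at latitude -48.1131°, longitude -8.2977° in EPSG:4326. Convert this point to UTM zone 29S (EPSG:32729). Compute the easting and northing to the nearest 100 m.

Zone 29 central meridian λ₀ = 6×29 − 183 = -9°; Δλ = +0.7023°.
Transverse Mercator on WGS84 with k₀ = 0.9996 gives E = 552273.673 m, N = 4670890.546 m.

E 552300 m, N 4670900 m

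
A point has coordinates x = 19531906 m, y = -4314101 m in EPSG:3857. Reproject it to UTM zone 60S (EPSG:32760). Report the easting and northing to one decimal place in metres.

Web Mercator inverse (R = 6378137 m) → φ = -36.09790264°, λ = 175.45809688°.
UTM 60S forward: E = 361198.737 m, N = 6004092.106 m.

E 361198.7 m, N 6004092.1 m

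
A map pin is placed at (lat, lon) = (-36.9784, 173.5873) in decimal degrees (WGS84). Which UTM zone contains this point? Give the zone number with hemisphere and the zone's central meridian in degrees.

Zone 59S, central meridian 171°

UTM zone = ⌊(λ + 180)/6⌋ + 1; 173.5873° ∈ [168°, 174°) → zone 59.
Hemisphere: S (φ < 0).
Central meridian λ₀ = 6×59 − 183 = 171°.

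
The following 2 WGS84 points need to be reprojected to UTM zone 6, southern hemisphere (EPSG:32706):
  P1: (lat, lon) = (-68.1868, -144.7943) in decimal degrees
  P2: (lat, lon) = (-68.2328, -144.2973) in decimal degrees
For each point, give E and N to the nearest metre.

P1: E 591449 m, N 2434674 m; P2: E 611820 m, N 2428730 m

UTM zone 6S: λ₀ = -147°, k₀ = 0.9996.
P1 (-68.1868°, -144.7943°) → (591448.627, 2434674.466) m.
P2 (-68.2328°, -144.2973°) → (611819.640, 2428730.349) m.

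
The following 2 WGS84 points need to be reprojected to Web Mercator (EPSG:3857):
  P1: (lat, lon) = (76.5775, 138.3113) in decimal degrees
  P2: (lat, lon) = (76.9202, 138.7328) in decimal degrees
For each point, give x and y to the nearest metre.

Web Mercator: x = R·λ, y = R·ln tan(π/4+φ/2), R = 6378137 m.
P1 (76.5775°, 138.3113°) → (15396743.487, 13648279.628) m.
P2 (76.9202°, 138.7328°) → (15443664.652, 13814719.334) m.

P1: x 15396743 m, y 13648280 m; P2: x 15443665 m, y 13814719 m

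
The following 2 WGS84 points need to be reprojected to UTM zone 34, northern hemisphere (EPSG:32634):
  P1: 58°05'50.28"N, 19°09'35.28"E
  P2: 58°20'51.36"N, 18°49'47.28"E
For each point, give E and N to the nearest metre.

UTM zone 34N: λ₀ = 21°, k₀ = 0.9996.
P1 (58.0973°, 19.1598°) → (391530.671, 6441021.919) m.
P2 (58.3476°, 18.8298°) → (372980.301, 6469458.723) m.

P1: E 391531 m, N 6441022 m; P2: E 372980 m, N 6469459 m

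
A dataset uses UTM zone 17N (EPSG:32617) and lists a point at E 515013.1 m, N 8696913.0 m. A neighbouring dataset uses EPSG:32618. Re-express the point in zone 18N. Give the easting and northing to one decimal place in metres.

UTM 17N → geographic: φ = 78.34459984°, λ = -80.33430092°.
UTM 18N (λ₀ = -75°) forward: E = 379855.912 m, N = 8702309.318 m.

E 379855.9 m, N 8702309.3 m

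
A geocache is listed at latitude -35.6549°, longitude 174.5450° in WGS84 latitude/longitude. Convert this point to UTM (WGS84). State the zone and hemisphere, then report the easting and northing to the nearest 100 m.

Zone 60S: E 277800 m, N 6051600 m

Longitude 174.5450° lies in the 6° band [174°, 180°), giving zone 60; latitude is south of the equator, so 60S.
Zone 60 central meridian λ₀ = 6×60 − 183 = 177°; Δλ = -2.4550°.
Transverse Mercator on WGS84 with k₀ = 0.9996 gives E = 277754.728 m, N = 6051550.677 m.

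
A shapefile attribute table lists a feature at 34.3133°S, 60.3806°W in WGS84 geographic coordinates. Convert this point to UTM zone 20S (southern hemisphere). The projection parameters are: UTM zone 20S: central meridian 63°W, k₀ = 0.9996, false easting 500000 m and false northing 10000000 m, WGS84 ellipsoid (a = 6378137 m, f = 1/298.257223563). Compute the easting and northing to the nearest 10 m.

E 741040 m, N 6200000 m

Zone 20 central meridian λ₀ = 6×20 − 183 = -63°; Δλ = +2.6194°.
Transverse Mercator on WGS84 with k₀ = 0.9996 gives E = 741035.071 m, N = 6199997.834 m.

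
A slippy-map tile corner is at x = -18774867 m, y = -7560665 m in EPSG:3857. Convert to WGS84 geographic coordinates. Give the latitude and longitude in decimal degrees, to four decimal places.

R = 6378137 m. λ = x/R = -168.65749983°.
φ = 2·arctan(exp(y/R)) − 90° = 2·arctan(0.30562) − 90° = -56.01129751°.

lat -56.0113°, lon -168.6575°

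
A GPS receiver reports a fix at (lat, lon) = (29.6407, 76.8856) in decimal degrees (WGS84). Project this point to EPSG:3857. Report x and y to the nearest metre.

Web Mercator is spherical with R = a = 6378137 m.
x = R·λ = 6378137 × 1.341906867 = 8558865.841 m.
y = R·ln tan(π/4 + φ/2) = 6378137 × 0.542078084 = 3457448.283 m.

x 8558866 m, y 3457448 m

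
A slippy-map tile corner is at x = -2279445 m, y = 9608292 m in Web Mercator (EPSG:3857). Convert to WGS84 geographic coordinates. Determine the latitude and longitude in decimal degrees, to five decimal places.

R = 6378137 m. λ = x/R = -20.47660283°.
φ = 2·arctan(exp(y/R)) − 90° = 2·arctan(4.51065) − 90° = 64.99969814°.

lat 64.99970°, lon -20.47660°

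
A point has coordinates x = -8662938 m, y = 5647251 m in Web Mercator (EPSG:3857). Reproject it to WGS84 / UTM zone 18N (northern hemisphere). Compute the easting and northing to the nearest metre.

Web Mercator inverse (R = 6378137 m) → φ = 45.16320202°, λ = -77.82049611°.
UTM 18N forward: E = 278334.135 m, N = 5004950.828 m.

E 278334 m, N 5004951 m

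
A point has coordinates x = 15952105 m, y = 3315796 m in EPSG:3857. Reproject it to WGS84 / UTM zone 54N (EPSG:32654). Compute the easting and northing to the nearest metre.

Web Mercator inverse (R = 6378137 m) → φ = 28.52870178°, λ = 143.30019735°.
UTM 54N forward: E = 725080.881 m, N = 3157930.199 m.

E 725081 m, N 3157930 m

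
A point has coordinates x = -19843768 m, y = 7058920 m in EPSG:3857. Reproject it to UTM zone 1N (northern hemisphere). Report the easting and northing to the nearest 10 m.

Web Mercator inverse (R = 6378137 m) → φ = 53.40850139°, λ = -178.25960089°.
UTM 1N forward: E = 416269.675 m, N = 5918453.530 m.

E 416270 m, N 5918450 m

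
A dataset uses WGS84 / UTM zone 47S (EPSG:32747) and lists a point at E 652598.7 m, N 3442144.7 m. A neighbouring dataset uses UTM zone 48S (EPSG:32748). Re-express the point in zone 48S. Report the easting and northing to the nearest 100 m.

UTM 47S → geographic: φ = -59.13250044°, λ = 101.66680023°.
UTM 48S (λ₀ = 105°) forward: E = 309287.169 m, N = 3440430.141 m.

E 309300 m, N 3440400 m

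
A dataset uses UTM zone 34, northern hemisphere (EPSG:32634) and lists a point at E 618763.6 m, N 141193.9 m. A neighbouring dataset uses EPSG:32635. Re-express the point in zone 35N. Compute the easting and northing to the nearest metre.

UTM 34N → geographic: φ = 1.27720025°, λ = 22.06749982°.
UTM 35N (λ₀ = 27°) forward: E = -49411.285 m, N = 141697.355 m.

E -49411 m, N 141697 m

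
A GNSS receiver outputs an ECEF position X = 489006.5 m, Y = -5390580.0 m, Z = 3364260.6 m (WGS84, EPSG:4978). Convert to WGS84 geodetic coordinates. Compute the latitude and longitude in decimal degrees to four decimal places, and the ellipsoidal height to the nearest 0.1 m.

lat 32.0357°, lon -84.8166°, h 891.0 m

λ = atan2(Y, X) = -84.81660035°; p = √(X²+Y²) = 5412714.7 m.
Bowring's method on WGS84 (a = 6378137 m, b = 6356752.314 m) gives φ = 32.03570058°, h = 890.987 m.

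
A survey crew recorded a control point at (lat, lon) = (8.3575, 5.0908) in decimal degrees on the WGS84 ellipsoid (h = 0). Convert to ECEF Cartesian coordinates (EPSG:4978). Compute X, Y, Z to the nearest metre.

X 6285956 m, Y 559989 m, Z 920916 m

WGS84: a = 6378137 m, e² = 0.006694380; N(φ) = a/√(1−e²sin²φ) = 6378588.072 m.
X = (N+h)·cosφ·cosλ = 6285955.901 m; Y = (N+h)·cosφ·sinλ = 559989.256 m; Z = (N(1−e²)+h)·sinφ = 920916.041 m.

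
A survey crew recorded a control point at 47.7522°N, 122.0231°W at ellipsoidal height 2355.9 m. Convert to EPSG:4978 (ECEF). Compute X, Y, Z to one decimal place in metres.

X -2278923.0 m, Y -3643769.4 m, Z 4700139.9 m

WGS84: a = 6378137 m, e² = 0.006694380; N(φ) = a/√(1−e²sin²φ) = 6389867.615 m.
X = (N+h)·cosφ·cosλ = -2278922.999 m; Y = (N+h)·cosφ·sinλ = -3643769.378 m; Z = (N(1−e²)+h)·sinφ = 4700139.921 m.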